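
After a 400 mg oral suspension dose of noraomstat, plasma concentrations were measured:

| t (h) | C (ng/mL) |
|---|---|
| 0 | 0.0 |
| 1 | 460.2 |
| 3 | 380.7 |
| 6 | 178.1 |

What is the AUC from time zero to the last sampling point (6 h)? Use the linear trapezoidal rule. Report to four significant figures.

AUC = 1909 ng/mL·h

Trapezoidal AUC_0→6:
  [0→1]: (0.0+460.2)/2 × 1 = 230.1
  [1→3]: (460.2+380.7)/2 × 2 = 840.9
  [3→6]: (380.7+178.1)/2 × 3 = 838.2
  Sum = 1909.2 ng/mL·h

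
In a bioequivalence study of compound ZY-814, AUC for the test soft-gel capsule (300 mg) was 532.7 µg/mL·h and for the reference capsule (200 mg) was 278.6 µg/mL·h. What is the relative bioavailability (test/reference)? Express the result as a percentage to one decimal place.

F_rel = 127.5%

F_rel = (AUC_test/D_test) / (AUC_ref/D_ref)
      = (532.7/300) / (278.6/200)
      = 1.77567 / 1.393 = 1.2747 = 127.47%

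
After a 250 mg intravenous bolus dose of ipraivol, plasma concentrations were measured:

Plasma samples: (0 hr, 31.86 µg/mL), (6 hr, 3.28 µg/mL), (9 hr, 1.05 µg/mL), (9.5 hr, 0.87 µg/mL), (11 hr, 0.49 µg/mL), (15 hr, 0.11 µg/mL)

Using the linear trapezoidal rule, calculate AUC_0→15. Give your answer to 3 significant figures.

AUC = 115 µg/mL·hr

Trapezoidal AUC_0→15:
  [0→6]: (31.86+3.28)/2 × 6 = 105.42
  [6→9]: (3.28+1.05)/2 × 3 = 6.495
  [9→9.5]: (1.05+0.87)/2 × 0.5 = 0.48
  [9.5→11]: (0.87+0.49)/2 × 1.5 = 1.02
  [11→15]: (0.49+0.11)/2 × 4 = 1.2
  Sum = 114.615 µg/mL·hr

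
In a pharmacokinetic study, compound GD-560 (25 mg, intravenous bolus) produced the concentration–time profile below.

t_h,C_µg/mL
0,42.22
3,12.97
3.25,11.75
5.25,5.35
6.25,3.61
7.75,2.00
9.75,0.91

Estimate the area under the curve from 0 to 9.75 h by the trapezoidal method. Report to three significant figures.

Trapezoidal AUC_0→9.75:
  [0→3]: (42.22+12.97)/2 × 3 = 82.785
  [3→3.25]: (12.97+11.75)/2 × 0.25 = 3.09
  [3.25→5.25]: (11.75+5.35)/2 × 2 = 17.1
  [5.25→6.25]: (5.35+3.61)/2 × 1 = 4.48
  [6.25→7.75]: (3.61+2.00)/2 × 1.5 = 4.2075
  [7.75→9.75]: (2.00+0.91)/2 × 2 = 2.91
  Sum = 114.5725 µg/mL·h

AUC = 115 µg/mL·h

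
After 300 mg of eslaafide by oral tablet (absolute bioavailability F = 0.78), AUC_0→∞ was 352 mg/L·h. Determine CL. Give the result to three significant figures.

CL = F × Dose / AUC_0→∞
   = 0.78 × 300 / 352 = 0.664773 L/h

CL = 0.665 L/h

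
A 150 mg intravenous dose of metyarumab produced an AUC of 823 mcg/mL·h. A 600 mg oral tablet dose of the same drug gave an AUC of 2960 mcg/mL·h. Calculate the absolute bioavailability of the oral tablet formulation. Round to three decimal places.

F = 0.899

F = (AUC_ev / D_ev) / (AUC_iv / D_iv)
  = (2960/600) / (823/150)
  = 4.93333 / 5.48667 = 0.8991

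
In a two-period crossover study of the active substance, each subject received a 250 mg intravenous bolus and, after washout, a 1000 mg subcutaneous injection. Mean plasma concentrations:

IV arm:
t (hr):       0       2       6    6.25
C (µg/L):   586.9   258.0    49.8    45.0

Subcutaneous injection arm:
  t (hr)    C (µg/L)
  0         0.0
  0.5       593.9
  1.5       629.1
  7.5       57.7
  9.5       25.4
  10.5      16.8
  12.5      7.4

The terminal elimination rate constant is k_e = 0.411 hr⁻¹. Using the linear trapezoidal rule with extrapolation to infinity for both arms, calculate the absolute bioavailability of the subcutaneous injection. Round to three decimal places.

Trapezoidal AUC_0→6.25 (IV):
  [0→2]: (586.9+258.0)/2 × 2 = 844.9
  [2→6]: (258.0+49.8)/2 × 4 = 615.6
  [6→6.25]: (49.8+45.0)/2 × 0.25 = 11.85
  Sum = 1472.35 µg/L·hr
IV tail: 45.0/0.411 = 109.489; AUC_iv,0→∞ = 1472.35 + 109.489 = 1581.839 µg/L·hr
Trapezoidal AUC_0→12.5 (subcutaneous injection):
  [0→0.5]: (0.0+593.9)/2 × 0.5 = 148.475
  [0.5→1.5]: (593.9+629.1)/2 × 1 = 611.5
  [1.5→7.5]: (629.1+57.7)/2 × 6 = 2060.4
  [7.5→9.5]: (57.7+25.4)/2 × 2 = 83.1
  [9.5→10.5]: (25.4+16.8)/2 × 1 = 21.1
  [10.5→12.5]: (16.8+7.4)/2 × 2 = 24.2
  Sum = 2948.775 µg/L·hr
subcutaneous injection tail: 7.4/0.411 = 18.005; AUC_ev,0→∞ = 2948.775 + 18.005 = 2966.78 µg/L·hr
F = (AUC_ev/D_ev)/(AUC_iv/D_iv) = (2966.78/1000)/(1581.839/250) = 2.96678/6.327356 = 0.4689

F = 0.469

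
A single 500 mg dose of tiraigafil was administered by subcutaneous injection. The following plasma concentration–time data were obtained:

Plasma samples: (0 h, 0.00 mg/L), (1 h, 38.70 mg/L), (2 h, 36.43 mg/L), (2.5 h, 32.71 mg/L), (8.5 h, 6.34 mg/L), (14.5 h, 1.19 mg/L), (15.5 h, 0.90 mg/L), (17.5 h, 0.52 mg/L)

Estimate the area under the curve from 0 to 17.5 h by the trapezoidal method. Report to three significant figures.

AUC = 216 mg/L·h

Trapezoidal AUC_0→17.5:
  [0→1]: (0.00+38.70)/2 × 1 = 19.35
  [1→2]: (38.70+36.43)/2 × 1 = 37.565
  [2→2.5]: (36.43+32.71)/2 × 0.5 = 17.285
  [2.5→8.5]: (32.71+6.34)/2 × 6 = 117.15
  [8.5→14.5]: (6.34+1.19)/2 × 6 = 22.59
  [14.5→15.5]: (1.19+0.90)/2 × 1 = 1.045
  [15.5→17.5]: (0.90+0.52)/2 × 2 = 1.42
  Sum = 216.405 mg/L·h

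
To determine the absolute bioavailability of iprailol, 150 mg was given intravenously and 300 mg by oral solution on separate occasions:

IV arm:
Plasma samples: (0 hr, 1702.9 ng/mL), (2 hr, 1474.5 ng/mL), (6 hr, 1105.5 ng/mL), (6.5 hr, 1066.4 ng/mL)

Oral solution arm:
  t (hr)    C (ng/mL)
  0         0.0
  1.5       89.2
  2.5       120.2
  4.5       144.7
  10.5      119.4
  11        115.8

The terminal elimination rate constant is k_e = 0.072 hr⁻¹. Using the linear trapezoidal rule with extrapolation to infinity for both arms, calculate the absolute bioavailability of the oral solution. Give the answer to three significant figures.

F = 0.0611

Trapezoidal AUC_0→6.5 (IV):
  [0→2]: (1702.9+1474.5)/2 × 2 = 3177.4
  [2→6]: (1474.5+1105.5)/2 × 4 = 5160.0
  [6→6.5]: (1105.5+1066.4)/2 × 0.5 = 542.975
  Sum = 8880.375 ng/mL·hr
IV tail: 1066.4/0.072 = 14811.111; AUC_iv,0→∞ = 8880.375 + 14811.111 = 23691.486 ng/mL·hr
Trapezoidal AUC_0→11 (oral solution):
  [0→1.5]: (0.0+89.2)/2 × 1.5 = 66.9
  [1.5→2.5]: (89.2+120.2)/2 × 1 = 104.7
  [2.5→4.5]: (120.2+144.7)/2 × 2 = 264.9
  [4.5→10.5]: (144.7+119.4)/2 × 6 = 792.3
  [10.5→11]: (119.4+115.8)/2 × 0.5 = 58.8
  Sum = 1287.6 ng/mL·hr
oral solution tail: 115.8/0.072 = 1608.333; AUC_ev,0→∞ = 1287.6 + 1608.333 = 2895.933 ng/mL·hr
F = (AUC_ev/D_ev)/(AUC_iv/D_iv) = (2895.933/300)/(23691.486/150) = 9.65311/157.94324 = 0.0611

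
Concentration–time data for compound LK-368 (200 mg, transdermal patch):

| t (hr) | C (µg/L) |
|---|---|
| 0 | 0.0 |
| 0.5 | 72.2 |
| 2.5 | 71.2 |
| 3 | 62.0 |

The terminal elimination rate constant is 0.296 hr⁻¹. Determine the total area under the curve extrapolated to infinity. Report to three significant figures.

AUC = 404 µg/L·hr

Trapezoidal AUC_0→3:
  [0→0.5]: (0.0+72.2)/2 × 0.5 = 18.05
  [0.5→2.5]: (72.2+71.2)/2 × 2 = 143.4
  [2.5→3]: (71.2+62.0)/2 × 0.5 = 33.3
  Sum = 194.75 µg/L·hr
Extrapolated tail: C_last / k_e = 62.0 / 0.296 = 209.459
AUC_0→∞ = 194.75 + 209.459 = 404.209 µg/L·hr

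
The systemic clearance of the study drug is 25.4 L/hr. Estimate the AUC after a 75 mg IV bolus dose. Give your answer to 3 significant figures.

AUC_0→∞ = Dose_iv / CL
        = 75 / 25.4 = 2.95276 mg/L·hr

AUC = 2.95 mg/L·hr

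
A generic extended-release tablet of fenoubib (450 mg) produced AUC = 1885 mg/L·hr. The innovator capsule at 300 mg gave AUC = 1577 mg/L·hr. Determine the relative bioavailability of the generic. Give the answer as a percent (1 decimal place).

F_rel = 79.7%

F_rel = (AUC_test/D_test) / (AUC_ref/D_ref)
      = (1885/450) / (1577/300)
      = 4.18889 / 5.25667 = 0.7969 = 79.69%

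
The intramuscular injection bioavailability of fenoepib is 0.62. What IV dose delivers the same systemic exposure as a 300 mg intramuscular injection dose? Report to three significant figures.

Systemic exposure from an extravascular dose = F × D_ev, so the equivalent IV dose is F × D_ev.
D_iv = F × D_ev = 0.62 × 300 = 186 mg

D_iv = 186 mg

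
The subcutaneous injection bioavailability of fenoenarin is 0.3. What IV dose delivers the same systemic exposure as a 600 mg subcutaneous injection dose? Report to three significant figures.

D_iv = 180 mg

Systemic exposure from an extravascular dose = F × D_ev, so the equivalent IV dose is F × D_ev.
D_iv = F × D_ev = 0.3 × 600 = 180 mg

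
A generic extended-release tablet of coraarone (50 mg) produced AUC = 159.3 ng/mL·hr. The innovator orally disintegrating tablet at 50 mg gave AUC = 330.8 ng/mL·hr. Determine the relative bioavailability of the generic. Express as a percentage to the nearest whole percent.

F_rel = 48%

F_rel = (AUC_test/D_test) / (AUC_ref/D_ref)
      = (159.3/50) / (330.8/50)
      = 3.186 / 6.616 = 0.4816 = 48.16%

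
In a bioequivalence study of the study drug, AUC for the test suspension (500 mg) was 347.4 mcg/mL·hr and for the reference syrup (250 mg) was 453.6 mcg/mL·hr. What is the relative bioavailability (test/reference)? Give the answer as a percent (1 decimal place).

F_rel = 38.3%

F_rel = (AUC_test/D_test) / (AUC_ref/D_ref)
      = (347.4/500) / (453.6/250)
      = 0.6948 / 1.8144 = 0.3829 = 38.29%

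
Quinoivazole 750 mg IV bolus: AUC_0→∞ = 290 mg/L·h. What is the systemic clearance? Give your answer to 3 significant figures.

CL = Dose_iv / AUC_0→∞
   = 750 / 290 = 2.58621 L/h

CL = 2.59 L/h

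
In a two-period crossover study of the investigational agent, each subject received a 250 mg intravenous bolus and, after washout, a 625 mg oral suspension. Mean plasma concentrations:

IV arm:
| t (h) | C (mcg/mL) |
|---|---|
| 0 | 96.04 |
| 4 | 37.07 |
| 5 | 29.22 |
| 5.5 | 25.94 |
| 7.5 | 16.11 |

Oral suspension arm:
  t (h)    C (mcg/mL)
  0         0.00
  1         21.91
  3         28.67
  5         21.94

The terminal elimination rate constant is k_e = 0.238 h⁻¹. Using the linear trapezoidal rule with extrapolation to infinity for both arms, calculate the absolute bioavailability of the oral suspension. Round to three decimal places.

F = 0.193

Trapezoidal AUC_0→7.5 (IV):
  [0→4]: (96.04+37.07)/2 × 4 = 266.22
  [4→5]: (37.07+29.22)/2 × 1 = 33.145
  [5→5.5]: (29.22+25.94)/2 × 0.5 = 13.79
  [5.5→7.5]: (25.94+16.11)/2 × 2 = 42.05
  Sum = 355.205 mcg/mL·h
IV tail: 16.11/0.238 = 67.689; AUC_iv,0→∞ = 355.205 + 67.689 = 422.894 mcg/mL·h
Trapezoidal AUC_0→5 (oral suspension):
  [0→1]: (0.00+21.91)/2 × 1 = 10.955
  [1→3]: (21.91+28.67)/2 × 2 = 50.58
  [3→5]: (28.67+21.94)/2 × 2 = 50.61
  Sum = 112.145 mcg/mL·h
oral suspension tail: 21.94/0.238 = 92.185; AUC_ev,0→∞ = 112.145 + 92.185 = 204.33 mcg/mL·h
F = (AUC_ev/D_ev)/(AUC_iv/D_iv) = (204.33/625)/(422.894/250) = 0.326928/1.691576 = 0.1933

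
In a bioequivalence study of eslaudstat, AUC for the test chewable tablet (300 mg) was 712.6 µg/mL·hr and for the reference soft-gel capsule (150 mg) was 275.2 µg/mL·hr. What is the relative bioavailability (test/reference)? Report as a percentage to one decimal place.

F_rel = (AUC_test/D_test) / (AUC_ref/D_ref)
      = (712.6/300) / (275.2/150)
      = 2.37533 / 1.83467 = 1.2947 = 129.47%

F_rel = 129.5%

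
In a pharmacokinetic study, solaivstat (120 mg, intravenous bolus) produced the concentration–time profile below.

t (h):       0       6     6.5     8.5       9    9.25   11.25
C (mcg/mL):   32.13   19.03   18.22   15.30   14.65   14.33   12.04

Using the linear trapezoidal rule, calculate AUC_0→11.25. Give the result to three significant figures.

AUC = 234 mcg/mL·h

Trapezoidal AUC_0→11.25:
  [0→6]: (32.13+19.03)/2 × 6 = 153.48
  [6→6.5]: (19.03+18.22)/2 × 0.5 = 9.3125
  [6.5→8.5]: (18.22+15.30)/2 × 2 = 33.52
  [8.5→9]: (15.30+14.65)/2 × 0.5 = 7.4875
  [9→9.25]: (14.65+14.33)/2 × 0.25 = 3.6225
  [9.25→11.25]: (14.33+12.04)/2 × 2 = 26.37
  Sum = 233.7925 mcg/mL·h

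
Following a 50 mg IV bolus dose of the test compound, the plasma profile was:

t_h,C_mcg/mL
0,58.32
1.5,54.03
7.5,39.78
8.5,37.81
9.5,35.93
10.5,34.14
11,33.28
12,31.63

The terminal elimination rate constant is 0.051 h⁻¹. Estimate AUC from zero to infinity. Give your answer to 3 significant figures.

Trapezoidal AUC_0→12:
  [0→1.5]: (58.32+54.03)/2 × 1.5 = 84.2625
  [1.5→7.5]: (54.03+39.78)/2 × 6 = 281.43
  [7.5→8.5]: (39.78+37.81)/2 × 1 = 38.795
  [8.5→9.5]: (37.81+35.93)/2 × 1 = 36.87
  [9.5→10.5]: (35.93+34.14)/2 × 1 = 35.035
  [10.5→11]: (34.14+33.28)/2 × 0.5 = 16.855
  [11→12]: (33.28+31.63)/2 × 1 = 32.455
  Sum = 525.7025 mcg/mL·h
Extrapolated tail: C_last / k_e = 31.63 / 0.051 = 620.196
AUC_0→∞ = 525.7025 + 620.196 = 1145.8985 mcg/mL·h

AUC = 1150 mcg/mL·h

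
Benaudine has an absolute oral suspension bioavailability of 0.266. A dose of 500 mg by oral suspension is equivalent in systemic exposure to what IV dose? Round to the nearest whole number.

Systemic exposure from an extravascular dose = F × D_ev, so the equivalent IV dose is F × D_ev.
D_iv = F × D_ev = 0.266 × 500 = 133 mg

D_iv = 133 mg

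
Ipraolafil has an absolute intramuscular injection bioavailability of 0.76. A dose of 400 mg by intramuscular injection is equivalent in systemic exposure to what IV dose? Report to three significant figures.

D_iv = 304 mg

Systemic exposure from an extravascular dose = F × D_ev, so the equivalent IV dose is F × D_ev.
D_iv = F × D_ev = 0.76 × 400 = 304 mg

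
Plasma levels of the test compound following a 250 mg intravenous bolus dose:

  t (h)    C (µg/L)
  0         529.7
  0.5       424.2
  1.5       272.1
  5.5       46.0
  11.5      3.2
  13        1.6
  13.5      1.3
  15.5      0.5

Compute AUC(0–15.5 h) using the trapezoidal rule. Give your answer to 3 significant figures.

AUC = 1380 µg/L·h

Trapezoidal AUC_0→15.5:
  [0→0.5]: (529.7+424.2)/2 × 0.5 = 238.475
  [0.5→1.5]: (424.2+272.1)/2 × 1 = 348.15
  [1.5→5.5]: (272.1+46.0)/2 × 4 = 636.2
  [5.5→11.5]: (46.0+3.2)/2 × 6 = 147.6
  [11.5→13]: (3.2+1.6)/2 × 1.5 = 3.6
  [13→13.5]: (1.6+1.3)/2 × 0.5 = 0.725
  [13.5→15.5]: (1.3+0.5)/2 × 2 = 1.8
  Sum = 1376.55 µg/L·h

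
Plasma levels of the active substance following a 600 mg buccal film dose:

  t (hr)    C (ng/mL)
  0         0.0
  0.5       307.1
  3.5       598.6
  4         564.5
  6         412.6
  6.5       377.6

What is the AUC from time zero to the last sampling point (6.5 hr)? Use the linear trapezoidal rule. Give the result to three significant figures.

Trapezoidal AUC_0→6.5:
  [0→0.5]: (0.0+307.1)/2 × 0.5 = 76.775
  [0.5→3.5]: (307.1+598.6)/2 × 3 = 1358.55
  [3.5→4]: (598.6+564.5)/2 × 0.5 = 290.775
  [4→6]: (564.5+412.6)/2 × 2 = 977.1
  [6→6.5]: (412.6+377.6)/2 × 0.5 = 197.55
  Sum = 2900.75 ng/mL·hr

AUC = 2900 ng/mL·hr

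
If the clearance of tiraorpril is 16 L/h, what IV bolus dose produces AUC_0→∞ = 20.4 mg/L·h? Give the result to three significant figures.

Dose_iv = CL × AUC_0→∞
     = 16 × 20.4 = 326.4 mg

Dose = 326 mg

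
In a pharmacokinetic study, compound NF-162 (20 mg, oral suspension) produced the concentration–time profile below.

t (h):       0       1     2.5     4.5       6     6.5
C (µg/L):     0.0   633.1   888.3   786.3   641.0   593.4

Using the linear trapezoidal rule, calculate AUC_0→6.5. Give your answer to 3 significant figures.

Trapezoidal AUC_0→6.5:
  [0→1]: (0.0+633.1)/2 × 1 = 316.55
  [1→2.5]: (633.1+888.3)/2 × 1.5 = 1141.05
  [2.5→4.5]: (888.3+786.3)/2 × 2 = 1674.6
  [4.5→6]: (786.3+641.0)/2 × 1.5 = 1070.475
  [6→6.5]: (641.0+593.4)/2 × 0.5 = 308.6
  Sum = 4511.275 µg/L·h

AUC = 4510 µg/L·h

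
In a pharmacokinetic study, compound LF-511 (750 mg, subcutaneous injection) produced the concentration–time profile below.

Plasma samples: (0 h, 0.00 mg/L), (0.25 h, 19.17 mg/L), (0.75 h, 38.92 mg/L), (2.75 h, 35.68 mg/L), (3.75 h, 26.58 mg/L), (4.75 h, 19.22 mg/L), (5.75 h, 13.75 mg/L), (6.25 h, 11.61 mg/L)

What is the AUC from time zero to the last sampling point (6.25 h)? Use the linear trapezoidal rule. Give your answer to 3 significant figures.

Trapezoidal AUC_0→6.25:
  [0→0.25]: (0.00+19.17)/2 × 0.25 = 2.39625
  [0.25→0.75]: (19.17+38.92)/2 × 0.5 = 14.5225
  [0.75→2.75]: (38.92+35.68)/2 × 2 = 74.6
  [2.75→3.75]: (35.68+26.58)/2 × 1 = 31.13
  [3.75→4.75]: (26.58+19.22)/2 × 1 = 22.9
  [4.75→5.75]: (19.22+13.75)/2 × 1 = 16.485
  [5.75→6.25]: (13.75+11.61)/2 × 0.5 = 6.34
  Sum = 168.37375 mg/L·h

AUC = 168 mg/L·h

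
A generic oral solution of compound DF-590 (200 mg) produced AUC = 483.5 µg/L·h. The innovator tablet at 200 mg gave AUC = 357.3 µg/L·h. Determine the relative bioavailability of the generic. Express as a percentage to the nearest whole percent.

F_rel = (AUC_test/D_test) / (AUC_ref/D_ref)
      = (483.5/200) / (357.3/200)
      = 2.4175 / 1.7865 = 1.3532 = 135.32%

F_rel = 135%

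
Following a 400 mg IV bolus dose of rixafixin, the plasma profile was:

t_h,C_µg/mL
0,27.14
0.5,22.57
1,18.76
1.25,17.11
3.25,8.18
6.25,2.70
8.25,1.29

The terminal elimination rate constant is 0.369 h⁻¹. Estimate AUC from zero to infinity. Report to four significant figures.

AUC = 76.34 µg/mL·h

Trapezoidal AUC_0→8.25:
  [0→0.5]: (27.14+22.57)/2 × 0.5 = 12.4275
  [0.5→1]: (22.57+18.76)/2 × 0.5 = 10.3325
  [1→1.25]: (18.76+17.11)/2 × 0.25 = 4.48375
  [1.25→3.25]: (17.11+8.18)/2 × 2 = 25.29
  [3.25→6.25]: (8.18+2.70)/2 × 3 = 16.32
  [6.25→8.25]: (2.70+1.29)/2 × 2 = 3.99
  Sum = 72.84375 µg/mL·h
Extrapolated tail: C_last / k_e = 1.29 / 0.369 = 3.496
AUC_0→∞ = 72.84375 + 3.496 = 76.33975 µg/mL·h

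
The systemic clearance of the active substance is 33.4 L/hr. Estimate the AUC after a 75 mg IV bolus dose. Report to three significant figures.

AUC_0→∞ = Dose_iv / CL
        = 75 / 33.4 = 2.24551 mg/L·hr

AUC = 2.25 mg/L·hr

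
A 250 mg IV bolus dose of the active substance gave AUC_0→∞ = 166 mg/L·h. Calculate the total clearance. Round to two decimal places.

CL = 1.51 L/h

CL = Dose_iv / AUC_0→∞
   = 250 / 166 = 1.50602 L/h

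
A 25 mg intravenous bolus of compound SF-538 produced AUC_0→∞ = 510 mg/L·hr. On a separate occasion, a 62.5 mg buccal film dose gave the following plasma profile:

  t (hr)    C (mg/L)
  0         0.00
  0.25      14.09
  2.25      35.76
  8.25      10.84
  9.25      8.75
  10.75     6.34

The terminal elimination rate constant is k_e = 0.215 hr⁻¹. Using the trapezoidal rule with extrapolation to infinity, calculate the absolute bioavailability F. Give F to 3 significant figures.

Trapezoidal AUC_0→10.75 (buccal film):
  [0→0.25]: (0.00+14.09)/2 × 0.25 = 1.76125
  [0.25→2.25]: (14.09+35.76)/2 × 2 = 49.85
  [2.25→8.25]: (35.76+10.84)/2 × 6 = 139.8
  [8.25→9.25]: (10.84+8.75)/2 × 1 = 9.795
  [9.25→10.75]: (8.75+6.34)/2 × 1.5 = 11.3175
  Sum = 212.52375 mg/L·hr
Tail: C_last/k_e = 6.34/0.215 = 29.488
AUC_0→∞ (buccal film) = 212.52375 + 29.488 = 242.01175 mg/L·hr
F = (AUC_ev/D_ev)/(AUC_iv/D_iv) = (242.01175/62.5)/(510/25) = 3.872188/20.4 = 0.1898

F = 0.190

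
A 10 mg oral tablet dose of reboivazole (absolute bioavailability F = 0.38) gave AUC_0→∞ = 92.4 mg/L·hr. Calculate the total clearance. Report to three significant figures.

CL = 0.0411 L/hr

CL = F × Dose / AUC_0→∞
   = 0.38 × 10 / 92.4 = 0.0411255 L/hr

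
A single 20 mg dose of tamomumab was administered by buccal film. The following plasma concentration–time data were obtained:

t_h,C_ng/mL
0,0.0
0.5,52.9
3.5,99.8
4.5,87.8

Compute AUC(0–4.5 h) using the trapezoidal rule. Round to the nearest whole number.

Trapezoidal AUC_0→4.5:
  [0→0.5]: (0.0+52.9)/2 × 0.5 = 13.225
  [0.5→3.5]: (52.9+99.8)/2 × 3 = 229.05
  [3.5→4.5]: (99.8+87.8)/2 × 1 = 93.8
  Sum = 336.075 ng/mL·h

AUC = 336 ng/mL·h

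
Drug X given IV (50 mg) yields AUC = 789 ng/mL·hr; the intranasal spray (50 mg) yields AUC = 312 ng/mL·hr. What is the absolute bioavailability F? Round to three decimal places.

F = (AUC_ev / D_ev) / (AUC_iv / D_iv)
  = (312/50) / (789/50)
  = 6.24 / 15.78 = 0.3954

F = 0.395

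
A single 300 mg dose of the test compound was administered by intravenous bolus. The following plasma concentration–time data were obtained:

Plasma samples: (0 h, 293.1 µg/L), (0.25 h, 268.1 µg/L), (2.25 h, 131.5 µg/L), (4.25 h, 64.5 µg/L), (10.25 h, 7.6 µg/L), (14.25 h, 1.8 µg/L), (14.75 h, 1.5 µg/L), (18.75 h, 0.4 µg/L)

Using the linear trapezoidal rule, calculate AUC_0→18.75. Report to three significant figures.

AUC = 905 µg/L·h

Trapezoidal AUC_0→18.75:
  [0→0.25]: (293.1+268.1)/2 × 0.25 = 70.15
  [0.25→2.25]: (268.1+131.5)/2 × 2 = 399.6
  [2.25→4.25]: (131.5+64.5)/2 × 2 = 196.0
  [4.25→10.25]: (64.5+7.6)/2 × 6 = 216.3
  [10.25→14.25]: (7.6+1.8)/2 × 4 = 18.8
  [14.25→14.75]: (1.8+1.5)/2 × 0.5 = 0.825
  [14.75→18.75]: (1.5+0.4)/2 × 4 = 3.8
  Sum = 905.475 µg/L·h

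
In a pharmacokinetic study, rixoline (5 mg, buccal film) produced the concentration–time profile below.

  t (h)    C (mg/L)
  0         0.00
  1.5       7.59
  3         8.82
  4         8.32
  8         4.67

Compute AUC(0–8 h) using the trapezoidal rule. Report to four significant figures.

AUC = 52.55 mg/L·h

Trapezoidal AUC_0→8:
  [0→1.5]: (0.00+7.59)/2 × 1.5 = 5.6925
  [1.5→3]: (7.59+8.82)/2 × 1.5 = 12.3075
  [3→4]: (8.82+8.32)/2 × 1 = 8.57
  [4→8]: (8.32+4.67)/2 × 4 = 25.98
  Sum = 52.55 mg/L·h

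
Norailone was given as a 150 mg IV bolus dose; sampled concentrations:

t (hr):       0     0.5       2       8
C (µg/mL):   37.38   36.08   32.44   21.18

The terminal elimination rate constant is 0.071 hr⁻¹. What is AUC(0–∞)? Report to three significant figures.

AUC = 529 µg/mL·hr

Trapezoidal AUC_0→8:
  [0→0.5]: (37.38+36.08)/2 × 0.5 = 18.365
  [0.5→2]: (36.08+32.44)/2 × 1.5 = 51.39
  [2→8]: (32.44+21.18)/2 × 6 = 160.86
  Sum = 230.615 µg/mL·hr
Extrapolated tail: C_last / k_e = 21.18 / 0.071 = 298.310
AUC_0→∞ = 230.615 + 298.310 = 528.925 µg/mL·hr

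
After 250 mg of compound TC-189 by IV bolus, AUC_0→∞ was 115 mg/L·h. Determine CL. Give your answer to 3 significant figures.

CL = 2.17 L/h

CL = Dose_iv / AUC_0→∞
   = 250 / 115 = 2.17391 L/h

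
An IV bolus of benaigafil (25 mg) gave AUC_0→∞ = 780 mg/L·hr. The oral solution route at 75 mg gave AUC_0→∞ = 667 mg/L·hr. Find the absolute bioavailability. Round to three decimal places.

F = (AUC_ev / D_ev) / (AUC_iv / D_iv)
  = (667/75) / (780/25)
  = 8.89333 / 31.2 = 0.2850

F = 0.285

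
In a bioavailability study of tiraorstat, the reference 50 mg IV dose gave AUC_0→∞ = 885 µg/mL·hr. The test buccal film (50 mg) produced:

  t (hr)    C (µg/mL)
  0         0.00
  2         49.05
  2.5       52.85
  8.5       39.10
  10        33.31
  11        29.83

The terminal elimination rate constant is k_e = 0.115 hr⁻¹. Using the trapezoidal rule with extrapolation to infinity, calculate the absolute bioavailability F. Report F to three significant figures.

F = 0.786

Trapezoidal AUC_0→11 (buccal film):
  [0→2]: (0.00+49.05)/2 × 2 = 49.05
  [2→2.5]: (49.05+52.85)/2 × 0.5 = 25.475
  [2.5→8.5]: (52.85+39.10)/2 × 6 = 275.85
  [8.5→10]: (39.10+33.31)/2 × 1.5 = 54.3075
  [10→11]: (33.31+29.83)/2 × 1 = 31.57
  Sum = 436.2525 µg/mL·hr
Tail: C_last/k_e = 29.83/0.115 = 259.391
AUC_0→∞ (buccal film) = 436.2525 + 259.391 = 695.6435 µg/mL·hr
F = (AUC_ev/D_ev)/(AUC_iv/D_iv) = (695.6435/50)/(885/50) = 13.91287/17.7 = 0.7860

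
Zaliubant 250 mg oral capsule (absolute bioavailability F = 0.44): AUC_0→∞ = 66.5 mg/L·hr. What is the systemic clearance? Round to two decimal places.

CL = 1.65 L/hr

CL = F × Dose / AUC_0→∞
   = 0.44 × 250 / 66.5 = 1.65414 L/hr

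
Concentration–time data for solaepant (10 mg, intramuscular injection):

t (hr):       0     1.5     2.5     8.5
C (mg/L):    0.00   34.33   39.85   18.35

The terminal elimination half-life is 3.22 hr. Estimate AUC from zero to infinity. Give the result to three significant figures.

Trapezoidal AUC_0→8.5:
  [0→1.5]: (0.00+34.33)/2 × 1.5 = 25.7475
  [1.5→2.5]: (34.33+39.85)/2 × 1 = 37.09
  [2.5→8.5]: (39.85+18.35)/2 × 6 = 174.6
  Sum = 237.4375 mg/L·hr
k_e = ln2 / t½ = 0.693147 / 3.22 = 0.2153 hr^-1
Extrapolated tail: C_last / k_e = 18.35 / 0.2153 = 85.230
AUC_0→∞ = 237.4375 + 85.230 = 322.6675 mg/L·hr

AUC = 323 mg/L·hr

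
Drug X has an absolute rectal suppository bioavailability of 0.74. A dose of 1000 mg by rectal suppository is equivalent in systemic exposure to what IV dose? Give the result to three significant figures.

Systemic exposure from an extravascular dose = F × D_ev, so the equivalent IV dose is F × D_ev.
D_iv = F × D_ev = 0.74 × 1000 = 740 mg

D_iv = 740 mg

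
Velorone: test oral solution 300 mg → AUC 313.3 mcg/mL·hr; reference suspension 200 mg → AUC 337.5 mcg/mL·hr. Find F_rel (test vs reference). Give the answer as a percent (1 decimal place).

F_rel = 61.9%

F_rel = (AUC_test/D_test) / (AUC_ref/D_ref)
      = (313.3/300) / (337.5/200)
      = 1.04433 / 1.6875 = 0.6189 = 61.89%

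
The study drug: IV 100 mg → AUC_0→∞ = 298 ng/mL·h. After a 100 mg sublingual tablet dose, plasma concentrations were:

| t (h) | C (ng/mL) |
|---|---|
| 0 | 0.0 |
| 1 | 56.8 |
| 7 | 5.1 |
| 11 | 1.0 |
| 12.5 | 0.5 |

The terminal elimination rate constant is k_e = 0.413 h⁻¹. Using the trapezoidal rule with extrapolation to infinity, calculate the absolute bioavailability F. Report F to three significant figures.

F = 0.767

Trapezoidal AUC_0→12.5 (sublingual tablet):
  [0→1]: (0.0+56.8)/2 × 1 = 28.4
  [1→7]: (56.8+5.1)/2 × 6 = 185.7
  [7→11]: (5.1+1.0)/2 × 4 = 12.2
  [11→12.5]: (1.0+0.5)/2 × 1.5 = 1.125
  Sum = 227.425 ng/mL·h
Tail: C_last/k_e = 0.5/0.413 = 1.211
AUC_0→∞ (sublingual tablet) = 227.425 + 1.211 = 228.636 ng/mL·h
F = (AUC_ev/D_ev)/(AUC_iv/D_iv) = (228.636/100)/(298/100) = 2.28636/2.98 = 0.7672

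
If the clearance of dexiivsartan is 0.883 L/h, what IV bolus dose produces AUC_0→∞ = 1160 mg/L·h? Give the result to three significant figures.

Dose_iv = CL × AUC_0→∞
     = 0.883 × 1160 = 1024.28 mg

Dose = 1020 mg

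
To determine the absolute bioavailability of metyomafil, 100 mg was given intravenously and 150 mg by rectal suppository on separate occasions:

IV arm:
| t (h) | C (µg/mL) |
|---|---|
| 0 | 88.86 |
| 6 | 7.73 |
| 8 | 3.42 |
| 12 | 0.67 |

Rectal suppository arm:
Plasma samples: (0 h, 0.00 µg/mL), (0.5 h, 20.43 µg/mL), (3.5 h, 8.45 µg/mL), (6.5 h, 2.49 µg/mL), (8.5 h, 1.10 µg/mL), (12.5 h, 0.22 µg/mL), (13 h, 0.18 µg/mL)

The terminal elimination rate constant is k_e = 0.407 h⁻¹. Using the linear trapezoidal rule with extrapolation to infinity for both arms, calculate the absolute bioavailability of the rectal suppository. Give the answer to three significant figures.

F = 0.154

Trapezoidal AUC_0→12 (IV):
  [0→6]: (88.86+7.73)/2 × 6 = 289.77
  [6→8]: (7.73+3.42)/2 × 2 = 11.15
  [8→12]: (3.42+0.67)/2 × 4 = 8.18
  Sum = 309.1 µg/mL·h
IV tail: 0.67/0.407 = 1.646; AUC_iv,0→∞ = 309.1 + 1.646 = 310.746 µg/mL·h
Trapezoidal AUC_0→13 (rectal suppository):
  [0→0.5]: (0.00+20.43)/2 × 0.5 = 5.1075
  [0.5→3.5]: (20.43+8.45)/2 × 3 = 43.32
  [3.5→6.5]: (8.45+2.49)/2 × 3 = 16.41
  [6.5→8.5]: (2.49+1.10)/2 × 2 = 3.59
  [8.5→12.5]: (1.10+0.22)/2 × 4 = 2.64
  [12.5→13]: (0.22+0.18)/2 × 0.5 = 0.1
  Sum = 71.1675 µg/mL·h
rectal suppository tail: 0.18/0.407 = 0.442; AUC_ev,0→∞ = 71.1675 + 0.442 = 71.6095 µg/mL·h
F = (AUC_ev/D_ev)/(AUC_iv/D_iv) = (71.6095/150)/(310.746/100) = 0.477397/3.10746 = 0.1536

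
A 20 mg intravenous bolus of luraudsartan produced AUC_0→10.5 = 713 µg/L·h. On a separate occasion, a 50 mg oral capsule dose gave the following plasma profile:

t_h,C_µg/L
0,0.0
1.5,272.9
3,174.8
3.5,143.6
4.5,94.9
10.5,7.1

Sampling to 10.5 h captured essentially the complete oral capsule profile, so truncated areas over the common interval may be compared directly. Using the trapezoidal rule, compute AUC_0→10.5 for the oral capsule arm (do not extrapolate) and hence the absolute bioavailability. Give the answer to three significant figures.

Trapezoidal AUC_0→10.5 (oral capsule):
  [0→1.5]: (0.0+272.9)/2 × 1.5 = 204.675
  [1.5→3]: (272.9+174.8)/2 × 1.5 = 335.775
  [3→3.5]: (174.8+143.6)/2 × 0.5 = 79.6
  [3.5→4.5]: (143.6+94.9)/2 × 1 = 119.25
  [4.5→10.5]: (94.9+7.1)/2 × 6 = 306.0
  Sum = 1045.3 µg/L·h
F = (AUC_ev/D_ev)/(AUC_iv/D_iv) = (1045.3/50)/(713/20) = 20.906/35.65 = 0.5864

F = 0.586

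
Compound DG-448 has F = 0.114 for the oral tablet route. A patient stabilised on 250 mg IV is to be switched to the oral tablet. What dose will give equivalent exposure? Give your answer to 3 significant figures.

For equal systemic exposure: F × D_ev = D_iv
D_ev = D_iv / F = 250 / 0.114 = 2192.98 mg

D_oral = 2190 mg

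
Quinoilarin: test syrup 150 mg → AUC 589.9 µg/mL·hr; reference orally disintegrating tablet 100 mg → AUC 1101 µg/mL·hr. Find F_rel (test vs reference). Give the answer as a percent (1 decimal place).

F_rel = 35.7%

F_rel = (AUC_test/D_test) / (AUC_ref/D_ref)
      = (589.9/150) / (1101/100)
      = 3.93267 / 11.01 = 0.3572 = 35.72%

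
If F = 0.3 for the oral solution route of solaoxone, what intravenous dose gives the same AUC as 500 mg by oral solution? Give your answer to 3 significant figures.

D_iv = 150 mg

Systemic exposure from an extravascular dose = F × D_ev, so the equivalent IV dose is F × D_ev.
D_iv = F × D_ev = 0.3 × 500 = 150 mg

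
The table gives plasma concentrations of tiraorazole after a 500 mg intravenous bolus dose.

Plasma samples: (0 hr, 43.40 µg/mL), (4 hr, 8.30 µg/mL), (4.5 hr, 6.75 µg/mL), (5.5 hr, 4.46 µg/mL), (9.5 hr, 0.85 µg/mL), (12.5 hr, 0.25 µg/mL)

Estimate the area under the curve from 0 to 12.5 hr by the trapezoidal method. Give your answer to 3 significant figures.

AUC = 125 µg/mL·hr

Trapezoidal AUC_0→12.5:
  [0→4]: (43.40+8.30)/2 × 4 = 103.4
  [4→4.5]: (8.30+6.75)/2 × 0.5 = 3.7625
  [4.5→5.5]: (6.75+4.46)/2 × 1 = 5.605
  [5.5→9.5]: (4.46+0.85)/2 × 4 = 10.62
  [9.5→12.5]: (0.85+0.25)/2 × 3 = 1.65
  Sum = 125.0375 µg/mL·hr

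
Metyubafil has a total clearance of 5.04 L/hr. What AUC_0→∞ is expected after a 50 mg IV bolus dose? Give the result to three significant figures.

AUC_0→∞ = Dose_iv / CL
        = 50 / 5.04 = 9.92063 mg/L·hr

AUC = 9.92 mg/L·hr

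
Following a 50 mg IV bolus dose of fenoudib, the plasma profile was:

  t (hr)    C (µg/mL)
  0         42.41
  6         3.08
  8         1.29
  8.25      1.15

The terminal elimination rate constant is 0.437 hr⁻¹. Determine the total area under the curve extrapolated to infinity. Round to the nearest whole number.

AUC = 144 µg/mL·hr

Trapezoidal AUC_0→8.25:
  [0→6]: (42.41+3.08)/2 × 6 = 136.47
  [6→8]: (3.08+1.29)/2 × 2 = 4.37
  [8→8.25]: (1.29+1.15)/2 × 0.25 = 0.305
  Sum = 141.145 µg/mL·hr
Extrapolated tail: C_last / k_e = 1.15 / 0.437 = 2.632
AUC_0→∞ = 141.145 + 2.632 = 143.777 µg/mL·hr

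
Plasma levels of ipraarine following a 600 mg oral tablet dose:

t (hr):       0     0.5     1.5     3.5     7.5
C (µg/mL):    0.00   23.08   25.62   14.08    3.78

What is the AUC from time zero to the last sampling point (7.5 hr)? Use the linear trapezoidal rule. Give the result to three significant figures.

Trapezoidal AUC_0→7.5:
  [0→0.5]: (0.00+23.08)/2 × 0.5 = 5.77
  [0.5→1.5]: (23.08+25.62)/2 × 1 = 24.35
  [1.5→3.5]: (25.62+14.08)/2 × 2 = 39.7
  [3.5→7.5]: (14.08+3.78)/2 × 4 = 35.72
  Sum = 105.54 µg/mL·hr

AUC = 106 µg/mL·hr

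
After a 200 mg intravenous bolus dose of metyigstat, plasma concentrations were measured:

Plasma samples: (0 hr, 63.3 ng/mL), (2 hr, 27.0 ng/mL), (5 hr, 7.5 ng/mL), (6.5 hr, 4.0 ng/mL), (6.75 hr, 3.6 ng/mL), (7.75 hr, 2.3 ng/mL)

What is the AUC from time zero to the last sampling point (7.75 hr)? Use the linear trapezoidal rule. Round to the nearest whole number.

Trapezoidal AUC_0→7.75:
  [0→2]: (63.3+27.0)/2 × 2 = 90.3
  [2→5]: (27.0+7.5)/2 × 3 = 51.75
  [5→6.5]: (7.5+4.0)/2 × 1.5 = 8.625
  [6.5→6.75]: (4.0+3.6)/2 × 0.25 = 0.95
  [6.75→7.75]: (3.6+2.3)/2 × 1 = 2.95
  Sum = 154.575 ng/mL·hr

AUC = 155 ng/mL·hr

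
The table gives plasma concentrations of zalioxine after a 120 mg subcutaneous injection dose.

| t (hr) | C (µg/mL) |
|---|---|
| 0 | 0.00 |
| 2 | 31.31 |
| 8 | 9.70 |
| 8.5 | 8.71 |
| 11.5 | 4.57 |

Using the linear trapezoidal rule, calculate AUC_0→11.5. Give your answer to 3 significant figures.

AUC = 179 µg/mL·hr

Trapezoidal AUC_0→11.5:
  [0→2]: (0.00+31.31)/2 × 2 = 31.31
  [2→8]: (31.31+9.70)/2 × 6 = 123.03
  [8→8.5]: (9.70+8.71)/2 × 0.5 = 4.6025
  [8.5→11.5]: (8.71+4.57)/2 × 3 = 19.92
  Sum = 178.8625 µg/mL·hr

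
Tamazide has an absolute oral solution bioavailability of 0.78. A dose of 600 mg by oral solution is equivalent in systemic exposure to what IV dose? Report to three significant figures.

Systemic exposure from an extravascular dose = F × D_ev, so the equivalent IV dose is F × D_ev.
D_iv = F × D_ev = 0.78 × 600 = 468 mg

D_iv = 468 mg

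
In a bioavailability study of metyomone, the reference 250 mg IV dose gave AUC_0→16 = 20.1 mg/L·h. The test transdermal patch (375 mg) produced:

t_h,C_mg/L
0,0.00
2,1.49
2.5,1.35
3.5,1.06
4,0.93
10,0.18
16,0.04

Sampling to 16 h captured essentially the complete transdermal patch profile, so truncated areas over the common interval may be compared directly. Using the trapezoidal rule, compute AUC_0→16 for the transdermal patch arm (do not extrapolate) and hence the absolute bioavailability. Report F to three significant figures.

F = 0.262

Trapezoidal AUC_0→16 (transdermal patch):
  [0→2]: (0.00+1.49)/2 × 2 = 1.49
  [2→2.5]: (1.49+1.35)/2 × 0.5 = 0.71
  [2.5→3.5]: (1.35+1.06)/2 × 1 = 1.205
  [3.5→4]: (1.06+0.93)/2 × 0.5 = 0.4975
  [4→10]: (0.93+0.18)/2 × 6 = 3.33
  [10→16]: (0.18+0.04)/2 × 6 = 0.66
  Sum = 7.8925 mg/L·h
F = (AUC_ev/D_ev)/(AUC_iv/D_iv) = (7.8925/375)/(20.1/250) = 0.0210467/0.0804 = 0.2618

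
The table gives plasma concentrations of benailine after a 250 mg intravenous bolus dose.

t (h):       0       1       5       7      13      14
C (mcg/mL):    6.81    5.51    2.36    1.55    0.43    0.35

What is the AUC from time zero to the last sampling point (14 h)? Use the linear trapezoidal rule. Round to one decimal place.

Trapezoidal AUC_0→14:
  [0→1]: (6.81+5.51)/2 × 1 = 6.16
  [1→5]: (5.51+2.36)/2 × 4 = 15.74
  [5→7]: (2.36+1.55)/2 × 2 = 3.91
  [7→13]: (1.55+0.43)/2 × 6 = 5.94
  [13→14]: (0.43+0.35)/2 × 1 = 0.39
  Sum = 32.14 mcg/mL·h

AUC = 32.1 mcg/mL·h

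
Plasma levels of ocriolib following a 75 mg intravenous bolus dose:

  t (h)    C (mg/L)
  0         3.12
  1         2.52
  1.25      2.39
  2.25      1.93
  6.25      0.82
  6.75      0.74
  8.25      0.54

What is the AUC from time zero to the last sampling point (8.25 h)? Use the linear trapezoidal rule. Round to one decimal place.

Trapezoidal AUC_0→8.25:
  [0→1]: (3.12+2.52)/2 × 1 = 2.82
  [1→1.25]: (2.52+2.39)/2 × 0.25 = 0.61375
  [1.25→2.25]: (2.39+1.93)/2 × 1 = 2.16
  [2.25→6.25]: (1.93+0.82)/2 × 4 = 5.5
  [6.25→6.75]: (0.82+0.74)/2 × 0.5 = 0.39
  [6.75→8.25]: (0.74+0.54)/2 × 1.5 = 0.96
  Sum = 12.44375 mg/L·h

AUC = 12.4 mg/L·h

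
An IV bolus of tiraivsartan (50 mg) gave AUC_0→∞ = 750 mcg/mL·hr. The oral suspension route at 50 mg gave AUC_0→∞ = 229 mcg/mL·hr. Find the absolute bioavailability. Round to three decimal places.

F = (AUC_ev / D_ev) / (AUC_iv / D_iv)
  = (229/50) / (750/50)
  = 4.58 / 15 = 0.3053

F = 0.305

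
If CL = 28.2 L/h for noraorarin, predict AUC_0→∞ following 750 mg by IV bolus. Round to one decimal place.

AUC_0→∞ = Dose_iv / CL
        = 750 / 28.2 = 26.5957 mg/L·h

AUC = 26.6 mg/L·h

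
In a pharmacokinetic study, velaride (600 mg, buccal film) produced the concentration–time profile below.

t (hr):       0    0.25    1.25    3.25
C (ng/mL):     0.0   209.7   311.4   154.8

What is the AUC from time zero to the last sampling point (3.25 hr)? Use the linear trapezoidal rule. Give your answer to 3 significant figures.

AUC = 753 ng/mL·hr

Trapezoidal AUC_0→3.25:
  [0→0.25]: (0.0+209.7)/2 × 0.25 = 26.2125
  [0.25→1.25]: (209.7+311.4)/2 × 1 = 260.55
  [1.25→3.25]: (311.4+154.8)/2 × 2 = 466.2
  Sum = 752.9625 ng/mL·hr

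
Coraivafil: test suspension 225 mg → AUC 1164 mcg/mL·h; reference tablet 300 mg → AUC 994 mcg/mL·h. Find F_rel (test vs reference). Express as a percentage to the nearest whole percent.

F_rel = (AUC_test/D_test) / (AUC_ref/D_ref)
      = (1164/225) / (994/300)
      = 5.17333 / 3.31333 = 1.5614 = 156.14%

F_rel = 156%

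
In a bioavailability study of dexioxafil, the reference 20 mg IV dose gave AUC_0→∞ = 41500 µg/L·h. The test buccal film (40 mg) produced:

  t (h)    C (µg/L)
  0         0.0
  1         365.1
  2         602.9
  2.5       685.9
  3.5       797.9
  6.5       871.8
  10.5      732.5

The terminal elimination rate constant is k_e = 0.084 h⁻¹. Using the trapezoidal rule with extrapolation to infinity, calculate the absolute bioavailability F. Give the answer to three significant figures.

Trapezoidal AUC_0→10.5 (buccal film):
  [0→1]: (0.0+365.1)/2 × 1 = 182.55
  [1→2]: (365.1+602.9)/2 × 1 = 484.0
  [2→2.5]: (602.9+685.9)/2 × 0.5 = 322.2
  [2.5→3.5]: (685.9+797.9)/2 × 1 = 741.9
  [3.5→6.5]: (797.9+871.8)/2 × 3 = 2504.55
  [6.5→10.5]: (871.8+732.5)/2 × 4 = 3208.6
  Sum = 7443.8 µg/L·h
Tail: C_last/k_e = 732.5/0.084 = 8720.238
AUC_0→∞ (buccal film) = 7443.8 + 8720.238 = 16164.038 µg/L·h
F = (AUC_ev/D_ev)/(AUC_iv/D_iv) = (16164.038/40)/(41500/20) = 404.10095/2075 = 0.1947

F = 0.195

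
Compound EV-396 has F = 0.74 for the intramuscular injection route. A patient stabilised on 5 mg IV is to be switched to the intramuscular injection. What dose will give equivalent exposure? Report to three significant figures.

D_intramuscular = 6.76 mg

For equal systemic exposure: F × D_ev = D_iv
D_ev = D_iv / F = 5 / 0.74 = 6.75676 mg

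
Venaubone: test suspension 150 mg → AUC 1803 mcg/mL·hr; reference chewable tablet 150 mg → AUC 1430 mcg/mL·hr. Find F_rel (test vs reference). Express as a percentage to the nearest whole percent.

F_rel = 126%

F_rel = (AUC_test/D_test) / (AUC_ref/D_ref)
      = (1803/150) / (1430/150)
      = 12.02 / 9.53333 = 1.2608 = 126.08%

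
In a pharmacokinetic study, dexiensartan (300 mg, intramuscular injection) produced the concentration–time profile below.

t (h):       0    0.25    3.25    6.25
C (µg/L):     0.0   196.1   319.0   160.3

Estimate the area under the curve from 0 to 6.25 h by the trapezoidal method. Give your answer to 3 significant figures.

AUC = 1520 µg/L·h

Trapezoidal AUC_0→6.25:
  [0→0.25]: (0.0+196.1)/2 × 0.25 = 24.5125
  [0.25→3.25]: (196.1+319.0)/2 × 3 = 772.65
  [3.25→6.25]: (319.0+160.3)/2 × 3 = 718.95
  Sum = 1516.1125 µg/L·h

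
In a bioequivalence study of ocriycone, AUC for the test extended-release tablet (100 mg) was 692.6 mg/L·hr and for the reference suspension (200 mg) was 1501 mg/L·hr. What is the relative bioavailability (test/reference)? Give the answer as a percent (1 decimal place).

F_rel = 92.3%

F_rel = (AUC_test/D_test) / (AUC_ref/D_ref)
      = (692.6/100) / (1501/200)
      = 6.926 / 7.505 = 0.9229 = 92.29%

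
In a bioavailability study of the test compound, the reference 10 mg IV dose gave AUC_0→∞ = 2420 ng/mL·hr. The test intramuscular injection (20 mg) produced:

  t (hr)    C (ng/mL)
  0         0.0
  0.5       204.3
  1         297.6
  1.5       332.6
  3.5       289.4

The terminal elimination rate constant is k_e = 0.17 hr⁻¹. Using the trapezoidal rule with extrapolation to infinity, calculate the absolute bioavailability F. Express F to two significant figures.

Trapezoidal AUC_0→3.5 (intramuscular injection):
  [0→0.5]: (0.0+204.3)/2 × 0.5 = 51.075
  [0.5→1]: (204.3+297.6)/2 × 0.5 = 125.475
  [1→1.5]: (297.6+332.6)/2 × 0.5 = 157.55
  [1.5→3.5]: (332.6+289.4)/2 × 2 = 622.0
  Sum = 956.1 ng/mL·hr
Tail: C_last/k_e = 289.4/0.17 = 1702.353
AUC_0→∞ (intramuscular injection) = 956.1 + 1702.353 = 2658.453 ng/mL·hr
F = (AUC_ev/D_ev)/(AUC_iv/D_iv) = (2658.453/20)/(2420/10) = 132.92265/242 = 0.5493

F = 0.55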